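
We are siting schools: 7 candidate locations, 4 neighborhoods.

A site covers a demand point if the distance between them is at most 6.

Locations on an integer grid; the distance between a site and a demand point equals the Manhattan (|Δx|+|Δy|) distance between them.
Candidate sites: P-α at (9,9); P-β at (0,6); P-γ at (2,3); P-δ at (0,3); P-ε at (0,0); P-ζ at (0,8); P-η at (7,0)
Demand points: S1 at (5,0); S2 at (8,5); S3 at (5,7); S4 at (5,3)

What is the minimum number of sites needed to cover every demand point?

Coverage sets (demand points within 6 of each site):
  P-α: {S2, S3}
  P-β: {S3}
  P-γ: {S1, S4}
  P-δ: {S4}
  P-ε: {S1}
  P-ζ: {S3}
  P-η: {S1, S2, S4}
No single site covers all 4 demand points.
But {P-α, P-γ} covers everything, so the minimum is 2.

2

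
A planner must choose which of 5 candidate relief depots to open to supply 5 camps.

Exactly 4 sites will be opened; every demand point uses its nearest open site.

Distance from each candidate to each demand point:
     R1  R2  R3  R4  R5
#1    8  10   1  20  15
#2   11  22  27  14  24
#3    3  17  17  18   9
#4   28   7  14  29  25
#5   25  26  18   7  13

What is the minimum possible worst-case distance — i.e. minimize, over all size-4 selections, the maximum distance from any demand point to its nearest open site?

Open {#1, #3, #4, #5}.
  Farthest demand point is R5 at distance 9 (to #3); all others are ≤ 9.
With {#1, #2, #3, #5} the worst case is 10.
With {#1, #2, #4, #5} the worst case is 13.
No size-4 selection achieves below 9.

9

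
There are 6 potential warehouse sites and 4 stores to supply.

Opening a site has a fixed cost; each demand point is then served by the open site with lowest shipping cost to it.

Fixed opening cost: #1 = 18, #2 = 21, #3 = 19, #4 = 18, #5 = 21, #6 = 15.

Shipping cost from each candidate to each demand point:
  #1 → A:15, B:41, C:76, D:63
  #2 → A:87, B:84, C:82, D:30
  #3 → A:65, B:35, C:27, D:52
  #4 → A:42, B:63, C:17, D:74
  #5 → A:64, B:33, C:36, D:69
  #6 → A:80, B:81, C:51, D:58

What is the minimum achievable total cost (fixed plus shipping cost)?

Open {#1, #2, #4}: assign each demand point to its cheapest open site.
  A→#1 15, B→#1 41, C→#4 17, D→#2 30
  shipping cost 103, fixed 57 → total 160.
Compare {#1, #2, #3}: shipping cost 107 + fixed 58 = 165.
Compare {#1, #3}: shipping cost 129 + fixed 37 = 166.
Compare {#1, #4}: shipping cost 136 + fixed 36 = 172.
All other subsets cost ≥ 165. Minimum total cost: 160.

160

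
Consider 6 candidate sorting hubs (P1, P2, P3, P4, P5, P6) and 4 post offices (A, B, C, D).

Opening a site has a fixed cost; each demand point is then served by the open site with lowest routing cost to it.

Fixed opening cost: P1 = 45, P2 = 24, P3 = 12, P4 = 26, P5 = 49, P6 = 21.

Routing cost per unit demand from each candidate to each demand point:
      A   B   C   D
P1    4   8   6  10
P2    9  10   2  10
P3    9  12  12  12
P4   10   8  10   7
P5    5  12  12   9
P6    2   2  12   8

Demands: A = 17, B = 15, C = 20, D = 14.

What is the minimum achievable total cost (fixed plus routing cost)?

261

Open {P2, P6}: assign each demand point to its cheapest open site.
  A→P6 17×2=34, B→P6 15×2=30, C→P2 20×2=40, D→P6 14×8=112
  routing cost 216, fixed 45 → total 261.
Compare {P2, P3, P6}: routing cost 216 + fixed 57 = 273.
Compare {P2, P4, P6}: routing cost 202 + fixed 71 = 273.
Compare {P2, P3, P4, P6}: routing cost 202 + fixed 83 = 285.
All other subsets cost ≥ 273. Minimum total cost: 261.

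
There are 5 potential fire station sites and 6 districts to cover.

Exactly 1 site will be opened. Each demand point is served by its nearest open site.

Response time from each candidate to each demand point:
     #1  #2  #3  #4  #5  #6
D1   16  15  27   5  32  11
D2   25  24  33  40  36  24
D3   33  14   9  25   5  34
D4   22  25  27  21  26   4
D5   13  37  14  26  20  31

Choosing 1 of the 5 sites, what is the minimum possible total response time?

106

Open {D1}.
  #1→D1 16, #2→D1 15, #3→D1 27, #4→D1 5, #5→D1 32, #6→D1 11  ⇒ total 106.
Compare {D3}: total 120.
Compare {D4}: total 125.
No size-1 selection does better; minimum is 106.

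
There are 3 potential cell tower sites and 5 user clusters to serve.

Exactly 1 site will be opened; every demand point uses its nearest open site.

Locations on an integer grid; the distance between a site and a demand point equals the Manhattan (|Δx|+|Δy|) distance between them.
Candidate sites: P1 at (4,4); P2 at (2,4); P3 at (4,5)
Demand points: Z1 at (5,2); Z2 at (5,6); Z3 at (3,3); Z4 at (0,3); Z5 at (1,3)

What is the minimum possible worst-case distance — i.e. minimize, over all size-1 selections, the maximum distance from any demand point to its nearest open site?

5

Open {P1}.
  Farthest demand point is Z4 at distance 5 (to P1); all others are ≤ 5.
With {P2} the worst case is 5.
With {P3} the worst case is 6.
No size-1 selection achieves below 5.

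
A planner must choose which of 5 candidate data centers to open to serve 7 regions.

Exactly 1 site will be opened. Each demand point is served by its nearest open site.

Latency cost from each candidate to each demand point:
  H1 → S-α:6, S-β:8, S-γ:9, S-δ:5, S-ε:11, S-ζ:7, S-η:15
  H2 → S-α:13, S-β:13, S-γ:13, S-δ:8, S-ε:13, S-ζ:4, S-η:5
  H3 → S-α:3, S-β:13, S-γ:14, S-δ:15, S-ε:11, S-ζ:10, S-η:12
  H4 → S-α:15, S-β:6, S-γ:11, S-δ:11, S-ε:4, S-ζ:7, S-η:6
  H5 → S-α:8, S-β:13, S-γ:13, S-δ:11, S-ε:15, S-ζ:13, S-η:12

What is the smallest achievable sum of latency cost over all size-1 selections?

Open {H4}.
  S-α→H4 15, S-β→H4 6, S-γ→H4 11, S-δ→H4 11, S-ε→H4 4, S-ζ→H4 7, S-η→H4 6  ⇒ total 60.
Compare {H1}: total 61.
Compare {H2}: total 69.
No size-1 selection does better; minimum is 60.

60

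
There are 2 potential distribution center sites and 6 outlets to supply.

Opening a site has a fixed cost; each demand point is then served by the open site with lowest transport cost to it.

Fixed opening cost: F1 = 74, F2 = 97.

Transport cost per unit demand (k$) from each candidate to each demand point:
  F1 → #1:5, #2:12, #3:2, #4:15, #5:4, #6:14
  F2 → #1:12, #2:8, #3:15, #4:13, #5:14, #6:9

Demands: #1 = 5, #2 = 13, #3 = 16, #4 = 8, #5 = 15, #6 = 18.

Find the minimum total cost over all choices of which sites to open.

Open {F1, F2}: assign each demand point to its cheapest open site.
  #1→F1 5×5=25, #2→F2 13×8=104, #3→F1 16×2=32, #4→F2 8×13=104, #5→F1 15×4=60, #6→F2 18×9=162
  transport cost 487, fixed 171 → total 658.
Compare {F1}: transport cost 645 + fixed 74 = 719.
Compare {F2}: transport cost 880 + fixed 97 = 977.

658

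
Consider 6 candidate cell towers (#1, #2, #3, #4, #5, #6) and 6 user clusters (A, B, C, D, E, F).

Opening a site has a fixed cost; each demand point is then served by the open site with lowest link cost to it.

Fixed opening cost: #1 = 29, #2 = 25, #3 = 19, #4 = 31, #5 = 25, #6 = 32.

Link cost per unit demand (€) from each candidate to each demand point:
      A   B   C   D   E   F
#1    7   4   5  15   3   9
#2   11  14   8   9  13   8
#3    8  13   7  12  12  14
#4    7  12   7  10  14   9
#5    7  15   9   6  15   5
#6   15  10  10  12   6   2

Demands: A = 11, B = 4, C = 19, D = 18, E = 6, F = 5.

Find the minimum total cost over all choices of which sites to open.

Open {#1, #5}: assign each demand point to its cheapest open site.
  A→#1 11×7=77, B→#1 4×4=16, C→#1 19×5=95, D→#5 18×6=108, E→#1 6×3=18, F→#5 5×5=25
  link cost 339, fixed 54 → total 393.
Compare {#1, #5, #6}: link cost 324 + fixed 86 = 410.
Compare {#1, #3, #5}: link cost 339 + fixed 73 = 412.
Compare {#1, #2, #5}: link cost 339 + fixed 79 = 418.
All other subsets cost ≥ 410. Minimum total cost: 393.

393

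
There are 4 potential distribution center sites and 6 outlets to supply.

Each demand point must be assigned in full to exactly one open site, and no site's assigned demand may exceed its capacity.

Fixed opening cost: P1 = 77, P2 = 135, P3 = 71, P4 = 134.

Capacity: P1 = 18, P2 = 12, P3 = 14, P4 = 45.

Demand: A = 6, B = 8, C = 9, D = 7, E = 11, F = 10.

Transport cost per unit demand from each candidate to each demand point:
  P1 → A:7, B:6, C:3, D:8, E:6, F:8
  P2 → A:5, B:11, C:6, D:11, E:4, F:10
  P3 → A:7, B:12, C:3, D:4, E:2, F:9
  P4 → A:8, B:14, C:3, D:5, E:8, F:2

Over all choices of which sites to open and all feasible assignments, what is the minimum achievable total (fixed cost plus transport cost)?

Open {P3, P4}; cheapest assignment that respects the capacities:
  P3 (cap 14, load 11): E — cost 11×2 = 22
  P4 (cap 45, load 40): A, B, C, D, F — cost 6×8 + 8×14 + 9×3 + 7×5 + 10×2 = 242
  Shipping 264, fixed 205 → total 469.
  Any other capacity-feasible assignment to {P3, P4} ships for at least 264.
Compare {P1, P4}: its best feasible assignment gives total 471.
Compare {P1, P3, P4}: its best feasible assignment gives total 476.
Every other set of open sites that can feasibly serve all demand totals ≥ 471 even under its best assignment. Minimum: 469.

469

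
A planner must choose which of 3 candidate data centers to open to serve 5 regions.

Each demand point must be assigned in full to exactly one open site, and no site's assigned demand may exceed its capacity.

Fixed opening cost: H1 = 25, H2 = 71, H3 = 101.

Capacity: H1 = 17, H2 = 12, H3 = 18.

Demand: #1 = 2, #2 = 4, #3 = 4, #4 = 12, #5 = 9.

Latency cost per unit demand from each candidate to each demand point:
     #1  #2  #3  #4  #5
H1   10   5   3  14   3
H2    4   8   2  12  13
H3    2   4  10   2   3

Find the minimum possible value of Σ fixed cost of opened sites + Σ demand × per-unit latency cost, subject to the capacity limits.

209

Open {H1, H3}; cheapest assignment that respects the capacities:
  H1 (cap 17, load 13): #3, #5 — cost 4×3 + 9×3 = 39
  H3 (cap 18, load 18): #1, #2, #4 — cost 2×2 + 4×4 + 12×2 = 44
  Shipping 83, fixed 126 → total 209.
  Any other capacity-feasible assignment to {H1, H3} ships for at least 83.
Compare {H1, H2, H3}: its best feasible assignment gives total 276.
Every other set of open sites that can feasibly serve all demand totals ≥ 276 even under its best assignment. Minimum: 209.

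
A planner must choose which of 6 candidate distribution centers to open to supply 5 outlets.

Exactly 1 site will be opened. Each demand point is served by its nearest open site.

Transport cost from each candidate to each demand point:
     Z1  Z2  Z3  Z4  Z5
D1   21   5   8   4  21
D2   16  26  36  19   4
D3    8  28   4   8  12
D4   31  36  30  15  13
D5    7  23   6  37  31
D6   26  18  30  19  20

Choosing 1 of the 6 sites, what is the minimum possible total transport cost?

Open {D1}.
  Z1→D1 21, Z2→D1 5, Z3→D1 8, Z4→D1 4, Z5→D1 21  ⇒ total 59.
Compare {D3}: total 60.
Compare {D2}: total 101.
No size-1 selection does better; minimum is 59.

59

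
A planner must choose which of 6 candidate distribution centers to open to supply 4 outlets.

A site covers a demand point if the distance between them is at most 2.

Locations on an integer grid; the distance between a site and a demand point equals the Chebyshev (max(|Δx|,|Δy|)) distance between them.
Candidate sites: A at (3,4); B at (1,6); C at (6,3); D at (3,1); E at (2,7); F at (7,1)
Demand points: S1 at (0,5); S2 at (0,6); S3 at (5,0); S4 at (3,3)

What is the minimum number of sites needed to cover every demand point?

2

Coverage sets (demand points within 2 of each site):
  A: {S4}
  B: {S1, S2}
  C: {}
  D: {S3, S4}
  E: {S1, S2}
  F: {S3}
No single site covers all 4 demand points.
But {B, D} covers everything, so the minimum is 2.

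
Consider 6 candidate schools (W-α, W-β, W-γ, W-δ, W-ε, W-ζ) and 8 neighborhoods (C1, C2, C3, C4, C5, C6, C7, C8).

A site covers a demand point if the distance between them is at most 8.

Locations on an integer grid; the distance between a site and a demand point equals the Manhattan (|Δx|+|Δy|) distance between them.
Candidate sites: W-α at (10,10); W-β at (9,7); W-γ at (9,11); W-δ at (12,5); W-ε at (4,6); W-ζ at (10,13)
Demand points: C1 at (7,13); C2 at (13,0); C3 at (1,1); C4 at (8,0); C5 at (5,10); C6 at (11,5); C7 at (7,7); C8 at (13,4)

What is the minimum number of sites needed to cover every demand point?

3

Coverage sets (demand points within 8 of each site):
  W-α: {C1, C5, C6, C7}
  W-β: {C1, C4, C5, C6, C7, C8}
  W-γ: {C1, C5, C6, C7}
  W-δ: {C2, C6, C7, C8}
  W-ε: {C3, C5, C6, C7}
  W-ζ: {C1, C5}
No 2 sites suffice: every size-2 union leaves at least one demand point uncovered.
But {W-β, W-δ, W-ε} covers everything, so the minimum is 3.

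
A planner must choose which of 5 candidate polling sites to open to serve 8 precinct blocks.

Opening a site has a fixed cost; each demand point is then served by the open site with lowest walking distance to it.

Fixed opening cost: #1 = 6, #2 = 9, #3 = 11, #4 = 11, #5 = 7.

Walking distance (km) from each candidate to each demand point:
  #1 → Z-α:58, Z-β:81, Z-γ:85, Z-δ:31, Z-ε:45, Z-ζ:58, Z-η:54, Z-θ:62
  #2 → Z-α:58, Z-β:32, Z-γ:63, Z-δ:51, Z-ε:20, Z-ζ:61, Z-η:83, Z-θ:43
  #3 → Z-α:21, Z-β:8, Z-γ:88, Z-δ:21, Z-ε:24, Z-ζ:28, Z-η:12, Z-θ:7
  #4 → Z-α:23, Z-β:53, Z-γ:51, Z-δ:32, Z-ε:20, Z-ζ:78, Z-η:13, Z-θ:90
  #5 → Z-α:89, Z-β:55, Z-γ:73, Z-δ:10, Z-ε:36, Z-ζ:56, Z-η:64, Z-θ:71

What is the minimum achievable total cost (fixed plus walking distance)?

Open {#3, #4, #5}: assign each demand point to its cheapest open site.
  Z-α→#3 21, Z-β→#3 8, Z-γ→#4 51, Z-δ→#5 10, Z-ε→#4 20, Z-ζ→#3 28, Z-η→#3 12, Z-θ→#3 7
  walking distance 157, fixed 29 → total 186.
Compare {#3, #4}: walking distance 168 + fixed 22 = 190.
Compare {#1, #3, #4, #5}: walking distance 157 + fixed 35 = 192.
Compare {#2, #3, #4, #5}: walking distance 157 + fixed 38 = 195.
All other subsets cost ≥ 190. Minimum total cost: 186.

186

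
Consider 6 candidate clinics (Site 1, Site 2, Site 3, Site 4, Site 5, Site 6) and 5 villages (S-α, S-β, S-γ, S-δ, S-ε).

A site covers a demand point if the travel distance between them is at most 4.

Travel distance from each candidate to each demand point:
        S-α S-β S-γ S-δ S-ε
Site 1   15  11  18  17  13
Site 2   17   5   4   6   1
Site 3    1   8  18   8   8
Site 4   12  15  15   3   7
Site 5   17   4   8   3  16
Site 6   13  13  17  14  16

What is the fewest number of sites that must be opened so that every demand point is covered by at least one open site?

3

Coverage sets (demand points within 4 of each site):
  Site 1: {}
  Site 2: {S-γ, S-ε}
  Site 3: {S-α}
  Site 4: {S-δ}
  Site 5: {S-β, S-δ}
  Site 6: {}
No 2 sites suffice: every size-2 union leaves at least one demand point uncovered.
But {Site 2, Site 3, Site 5} covers everything, so the minimum is 3.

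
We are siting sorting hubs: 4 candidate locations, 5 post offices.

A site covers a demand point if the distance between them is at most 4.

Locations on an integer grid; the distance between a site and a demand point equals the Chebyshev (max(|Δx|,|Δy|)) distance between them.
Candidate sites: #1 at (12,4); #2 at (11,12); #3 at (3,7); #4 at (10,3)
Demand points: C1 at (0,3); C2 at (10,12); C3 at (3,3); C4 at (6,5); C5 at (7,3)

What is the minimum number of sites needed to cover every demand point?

Coverage sets (demand points within 4 of each site):
  #1: {}
  #2: {C2}
  #3: {C1, C3, C4, C5}
  #4: {C4, C5}
No single site covers all 5 demand points.
But {#2, #3} covers everything, so the minimum is 2.

2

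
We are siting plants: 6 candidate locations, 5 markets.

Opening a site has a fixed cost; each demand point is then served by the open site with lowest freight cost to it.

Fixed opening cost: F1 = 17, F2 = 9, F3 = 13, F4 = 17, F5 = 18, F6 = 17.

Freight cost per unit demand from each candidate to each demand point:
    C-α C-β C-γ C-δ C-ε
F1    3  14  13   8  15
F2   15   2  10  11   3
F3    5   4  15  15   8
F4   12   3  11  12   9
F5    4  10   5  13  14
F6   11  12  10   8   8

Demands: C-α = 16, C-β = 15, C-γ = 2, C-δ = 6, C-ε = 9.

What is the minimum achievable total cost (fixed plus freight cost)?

Open {F1, F2}: assign each demand point to its cheapest open site.
  C-α→F1 16×3=48, C-β→F2 15×2=30, C-γ→F2 2×10=20, C-δ→F1 6×8=48, C-ε→F2 9×3=27
  freight cost 173, fixed 26 → total 199.
Compare {F1, F2, F5}: freight cost 163 + fixed 44 = 207.
Compare {F1, F2, F3}: freight cost 173 + fixed 39 = 212.
Compare {F1, F2, F4}: freight cost 173 + fixed 43 = 216.
All other subsets cost ≥ 207. Minimum total cost: 199.

199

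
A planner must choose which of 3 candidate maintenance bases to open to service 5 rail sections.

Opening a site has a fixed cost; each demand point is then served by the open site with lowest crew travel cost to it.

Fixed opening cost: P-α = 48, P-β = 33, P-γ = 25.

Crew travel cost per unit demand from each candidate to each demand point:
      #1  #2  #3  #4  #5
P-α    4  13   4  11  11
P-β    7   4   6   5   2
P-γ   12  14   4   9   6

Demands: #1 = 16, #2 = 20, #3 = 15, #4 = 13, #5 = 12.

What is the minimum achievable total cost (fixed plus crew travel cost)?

374

Open {P-α, P-β}: assign each demand point to its cheapest open site.
  #1→P-α 16×4=64, #2→P-β 20×4=80, #3→P-α 15×4=60, #4→P-β 13×5=65, #5→P-β 12×2=24
  crew travel cost 293, fixed 81 → total 374.
Compare {P-β, P-γ}: crew travel cost 341 + fixed 58 = 399.
Compare {P-α, P-β, P-γ}: crew travel cost 293 + fixed 106 = 399.
Compare {P-β}: crew travel cost 371 + fixed 33 = 404.
All other subsets cost ≥ 399. Minimum total cost: 374.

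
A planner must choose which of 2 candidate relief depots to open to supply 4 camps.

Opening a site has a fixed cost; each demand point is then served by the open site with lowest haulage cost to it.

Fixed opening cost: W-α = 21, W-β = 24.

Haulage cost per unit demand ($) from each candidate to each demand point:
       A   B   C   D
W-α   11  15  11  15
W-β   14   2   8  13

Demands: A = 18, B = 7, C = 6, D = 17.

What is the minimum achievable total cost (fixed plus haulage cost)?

Open {W-α, W-β}: assign each demand point to its cheapest open site.
  A→W-α 18×11=198, B→W-β 7×2=14, C→W-β 6×8=48, D→W-β 17×13=221
  haulage cost 481, fixed 45 → total 526.
Compare {W-β}: haulage cost 535 + fixed 24 = 559.
Compare {W-α}: haulage cost 624 + fixed 21 = 645.

526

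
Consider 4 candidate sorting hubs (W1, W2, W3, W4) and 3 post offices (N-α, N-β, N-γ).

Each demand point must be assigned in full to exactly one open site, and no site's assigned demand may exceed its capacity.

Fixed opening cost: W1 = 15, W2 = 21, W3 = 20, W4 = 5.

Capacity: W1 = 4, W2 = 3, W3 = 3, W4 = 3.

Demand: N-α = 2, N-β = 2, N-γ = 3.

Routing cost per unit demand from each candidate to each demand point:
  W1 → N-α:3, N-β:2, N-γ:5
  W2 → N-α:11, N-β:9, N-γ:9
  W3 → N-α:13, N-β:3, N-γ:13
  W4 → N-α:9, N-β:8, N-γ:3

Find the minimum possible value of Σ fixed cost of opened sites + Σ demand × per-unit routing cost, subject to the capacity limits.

39

Open {W1, W4}; cheapest assignment that respects the capacities:
  W1 (cap 4, load 4): N-α, N-β — cost 2×3 + 2×2 = 10
  W4 (cap 3, load 3): N-γ — cost 3×3 = 9
  Shipping 19, fixed 20 → total 39.
  Any other capacity-feasible assignment to {W1, W4} ships for at least 19.
Compare {W1, W3, W4}: its best feasible assignment gives total 59.
Compare {W1, W2, W4}: its best feasible assignment gives total 60.
Every other set of open sites that can feasibly serve all demand totals ≥ 59 even under its best assignment. Minimum: 39.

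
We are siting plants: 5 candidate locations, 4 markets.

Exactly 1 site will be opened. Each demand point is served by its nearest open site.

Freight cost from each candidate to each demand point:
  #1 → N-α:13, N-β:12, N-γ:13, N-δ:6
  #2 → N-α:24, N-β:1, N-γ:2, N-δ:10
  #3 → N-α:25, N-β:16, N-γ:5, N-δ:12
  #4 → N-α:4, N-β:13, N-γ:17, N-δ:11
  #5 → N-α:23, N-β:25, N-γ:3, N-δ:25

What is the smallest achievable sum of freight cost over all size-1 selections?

37

Open {#2}.
  N-α→#2 24, N-β→#2 1, N-γ→#2 2, N-δ→#2 10  ⇒ total 37.
Compare {#1}: total 44.
Compare {#4}: total 45.
No size-1 selection does better; minimum is 37.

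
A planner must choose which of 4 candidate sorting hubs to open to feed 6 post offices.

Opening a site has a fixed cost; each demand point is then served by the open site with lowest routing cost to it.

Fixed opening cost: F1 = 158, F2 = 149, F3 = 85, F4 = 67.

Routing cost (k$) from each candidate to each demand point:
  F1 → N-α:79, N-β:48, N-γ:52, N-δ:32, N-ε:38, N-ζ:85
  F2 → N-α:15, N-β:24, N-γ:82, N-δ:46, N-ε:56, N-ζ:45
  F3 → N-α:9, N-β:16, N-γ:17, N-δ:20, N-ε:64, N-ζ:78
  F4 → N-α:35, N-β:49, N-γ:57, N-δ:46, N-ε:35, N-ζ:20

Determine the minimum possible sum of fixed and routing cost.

Open {F3, F4}: assign each demand point to its cheapest open site.
  N-α→F3 9, N-β→F3 16, N-γ→F3 17, N-δ→F3 20, N-ε→F4 35, N-ζ→F4 20
  routing cost 117, fixed 152 → total 269.
Compare {F3}: routing cost 204 + fixed 85 = 289.
Compare {F4}: routing cost 242 + fixed 67 = 309.
Compare {F2, F3}: routing cost 163 + fixed 234 = 397.
All other subsets cost ≥ 289. Minimum total cost: 269.

269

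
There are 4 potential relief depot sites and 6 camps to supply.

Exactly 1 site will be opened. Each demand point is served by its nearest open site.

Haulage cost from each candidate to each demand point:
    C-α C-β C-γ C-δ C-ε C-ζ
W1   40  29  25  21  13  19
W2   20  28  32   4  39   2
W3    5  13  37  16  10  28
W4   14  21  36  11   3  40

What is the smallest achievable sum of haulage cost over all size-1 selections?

109

Open {W3}.
  C-α→W3 5, C-β→W3 13, C-γ→W3 37, C-δ→W3 16, C-ε→W3 10, C-ζ→W3 28  ⇒ total 109.
Compare {W2}: total 125.
Compare {W4}: total 125.
No size-1 selection does better; minimum is 109.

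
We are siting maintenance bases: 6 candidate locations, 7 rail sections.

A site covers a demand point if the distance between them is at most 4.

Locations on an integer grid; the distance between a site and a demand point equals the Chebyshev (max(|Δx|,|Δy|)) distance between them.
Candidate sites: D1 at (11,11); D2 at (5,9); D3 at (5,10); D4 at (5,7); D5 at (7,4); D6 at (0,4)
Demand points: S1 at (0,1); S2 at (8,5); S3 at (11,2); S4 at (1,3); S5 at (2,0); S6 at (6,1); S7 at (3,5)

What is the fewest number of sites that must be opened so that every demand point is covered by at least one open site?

Coverage sets (demand points within 4 of each site):
  D1: {}
  D2: {S2, S7}
  D3: {}
  D4: {S2, S4, S7}
  D5: {S2, S3, S6, S7}
  D6: {S1, S4, S5, S7}
No single site covers all 7 demand points.
But {D5, D6} covers everything, so the minimum is 2.

2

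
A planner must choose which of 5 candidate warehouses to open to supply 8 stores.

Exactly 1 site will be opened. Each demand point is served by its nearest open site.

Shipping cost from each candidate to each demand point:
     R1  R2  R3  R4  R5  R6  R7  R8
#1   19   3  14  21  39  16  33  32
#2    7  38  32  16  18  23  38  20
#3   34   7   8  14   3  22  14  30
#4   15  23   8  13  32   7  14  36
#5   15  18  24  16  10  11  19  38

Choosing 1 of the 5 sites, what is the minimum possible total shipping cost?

Open {#3}.
  R1→#3 34, R2→#3 7, R3→#3 8, R4→#3 14, R5→#3 3, R6→#3 22, R7→#3 14, R8→#3 30  ⇒ total 132.
Compare {#4}: total 148.
Compare {#5}: total 151.
No size-1 selection does better; minimum is 132.

132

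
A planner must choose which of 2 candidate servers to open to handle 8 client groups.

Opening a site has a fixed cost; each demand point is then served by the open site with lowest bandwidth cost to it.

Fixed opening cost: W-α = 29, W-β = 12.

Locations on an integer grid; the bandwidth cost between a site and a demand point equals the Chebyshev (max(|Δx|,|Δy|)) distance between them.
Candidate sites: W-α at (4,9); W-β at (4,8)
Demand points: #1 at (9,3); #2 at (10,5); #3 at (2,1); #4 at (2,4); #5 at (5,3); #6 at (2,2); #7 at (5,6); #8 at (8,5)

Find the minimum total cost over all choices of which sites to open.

Open {W-β}: assign each demand point to its cheapest open site.
  #1→W-β 5, #2→W-β 6, #3→W-β 7, #4→W-β 4, #5→W-β 5, #6→W-β 6, #7→W-β 2, #8→W-β 4
  bandwidth cost 39, fixed 12 → total 51.
Compare {W-α}: bandwidth cost 45 + fixed 29 = 74.
Compare {W-α, W-β}: bandwidth cost 39 + fixed 41 = 80.

51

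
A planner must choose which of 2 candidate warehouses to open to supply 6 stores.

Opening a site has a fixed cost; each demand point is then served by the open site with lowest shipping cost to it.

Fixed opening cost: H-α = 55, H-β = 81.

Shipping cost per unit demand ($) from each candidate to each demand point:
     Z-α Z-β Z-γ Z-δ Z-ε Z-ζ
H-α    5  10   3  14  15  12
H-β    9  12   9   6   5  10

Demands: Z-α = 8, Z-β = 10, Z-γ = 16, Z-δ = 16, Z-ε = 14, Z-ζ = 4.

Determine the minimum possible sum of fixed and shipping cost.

530

Open {H-α, H-β}: assign each demand point to its cheapest open site.
  Z-α→H-α 8×5=40, Z-β→H-α 10×10=100, Z-γ→H-α 16×3=48, Z-δ→H-β 16×6=96, Z-ε→H-β 14×5=70, Z-ζ→H-β 4×10=40
  shipping cost 394, fixed 136 → total 530.
Compare {H-β}: shipping cost 542 + fixed 81 = 623.
Compare {H-α}: shipping cost 670 + fixed 55 = 725.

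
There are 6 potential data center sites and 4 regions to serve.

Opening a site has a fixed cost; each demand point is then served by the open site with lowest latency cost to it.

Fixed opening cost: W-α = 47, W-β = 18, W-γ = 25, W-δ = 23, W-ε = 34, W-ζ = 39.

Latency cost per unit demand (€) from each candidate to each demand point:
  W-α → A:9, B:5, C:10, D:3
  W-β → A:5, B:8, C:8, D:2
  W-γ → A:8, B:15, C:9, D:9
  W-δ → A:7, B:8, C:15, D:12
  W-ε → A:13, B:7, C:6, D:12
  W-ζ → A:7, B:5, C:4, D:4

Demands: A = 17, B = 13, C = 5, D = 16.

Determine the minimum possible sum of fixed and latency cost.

259

Open {W-β, W-ζ}: assign each demand point to its cheapest open site.
  A→W-β 17×5=85, B→W-ζ 13×5=65, C→W-ζ 5×4=20, D→W-β 16×2=32
  latency cost 202, fixed 57 → total 259.
Compare {W-β}: latency cost 261 + fixed 18 = 279.
Compare {W-β, W-δ, W-ζ}: latency cost 202 + fixed 80 = 282.
Compare {W-β, W-γ, W-ζ}: latency cost 202 + fixed 82 = 284.
All other subsets cost ≥ 279. Minimum total cost: 259.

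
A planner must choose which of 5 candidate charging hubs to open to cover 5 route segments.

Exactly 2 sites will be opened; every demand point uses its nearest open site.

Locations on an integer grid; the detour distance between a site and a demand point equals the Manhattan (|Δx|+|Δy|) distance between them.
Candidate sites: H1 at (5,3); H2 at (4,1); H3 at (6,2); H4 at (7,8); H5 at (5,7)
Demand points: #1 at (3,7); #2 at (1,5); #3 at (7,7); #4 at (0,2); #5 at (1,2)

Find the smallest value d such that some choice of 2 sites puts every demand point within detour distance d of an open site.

Open {H1, H2}.
  Farthest demand point is #1 at detour distance 6 (to H1); all others are ≤ 6.
With {H1, H3} the worst case is 6.
With {H1, H4} the worst case is 6.
No size-2 selection achieves below 6.

6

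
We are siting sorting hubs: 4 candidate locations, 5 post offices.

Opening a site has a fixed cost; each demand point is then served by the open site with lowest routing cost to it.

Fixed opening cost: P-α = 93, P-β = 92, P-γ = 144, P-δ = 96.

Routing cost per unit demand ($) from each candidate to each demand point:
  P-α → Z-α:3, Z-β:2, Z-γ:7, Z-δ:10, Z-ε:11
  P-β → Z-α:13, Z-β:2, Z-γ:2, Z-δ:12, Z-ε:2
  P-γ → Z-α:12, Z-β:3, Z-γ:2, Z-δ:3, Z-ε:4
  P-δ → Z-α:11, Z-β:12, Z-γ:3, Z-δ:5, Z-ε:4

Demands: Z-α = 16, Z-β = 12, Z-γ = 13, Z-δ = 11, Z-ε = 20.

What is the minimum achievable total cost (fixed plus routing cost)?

433

Open {P-α, P-β}: assign each demand point to its cheapest open site.
  Z-α→P-α 16×3=48, Z-β→P-α 12×2=24, Z-γ→P-β 13×2=26, Z-δ→P-α 11×10=110, Z-ε→P-β 20×2=40
  routing cost 248, fixed 185 → total 433.
Compare {P-α, P-δ}: routing cost 246 + fixed 189 = 435.
Compare {P-α, P-γ}: routing cost 211 + fixed 237 = 448.
Compare {P-α, P-β, P-δ}: routing cost 193 + fixed 281 = 474.
All other subsets cost ≥ 435. Minimum total cost: 433.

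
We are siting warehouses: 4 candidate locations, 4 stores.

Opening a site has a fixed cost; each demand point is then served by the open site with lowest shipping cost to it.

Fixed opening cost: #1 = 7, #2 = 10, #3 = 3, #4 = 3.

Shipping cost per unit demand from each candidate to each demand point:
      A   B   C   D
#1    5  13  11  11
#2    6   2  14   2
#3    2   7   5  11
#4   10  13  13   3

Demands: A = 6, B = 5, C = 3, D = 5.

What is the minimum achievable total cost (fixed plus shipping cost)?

Open {#2, #3}: assign each demand point to its cheapest open site.
  A→#3 6×2=12, B→#2 5×2=10, C→#3 3×5=15, D→#2 5×2=10
  shipping cost 47, fixed 13 → total 60.
Compare {#2, #3, #4}: shipping cost 47 + fixed 16 = 63.
Compare {#1, #2, #3}: shipping cost 47 + fixed 20 = 67.
Compare {#1, #2, #3, #4}: shipping cost 47 + fixed 23 = 70.
All other subsets cost ≥ 63. Minimum total cost: 60.

60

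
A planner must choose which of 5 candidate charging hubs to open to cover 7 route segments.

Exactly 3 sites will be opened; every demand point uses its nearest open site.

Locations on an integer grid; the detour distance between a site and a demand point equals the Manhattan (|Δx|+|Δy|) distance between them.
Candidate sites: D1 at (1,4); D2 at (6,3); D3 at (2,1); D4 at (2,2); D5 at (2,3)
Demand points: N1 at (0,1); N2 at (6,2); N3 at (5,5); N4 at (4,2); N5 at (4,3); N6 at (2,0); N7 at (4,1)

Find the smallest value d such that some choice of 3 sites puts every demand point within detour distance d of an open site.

Open {D1, D2, D3}.
  Farthest demand point is N3 at detour distance 3 (to D2); all others are ≤ 3.
With {D1, D2, D4} the worst case is 3.
With {D2, D3, D4} the worst case is 3.
No size-3 selection achieves below 3.

3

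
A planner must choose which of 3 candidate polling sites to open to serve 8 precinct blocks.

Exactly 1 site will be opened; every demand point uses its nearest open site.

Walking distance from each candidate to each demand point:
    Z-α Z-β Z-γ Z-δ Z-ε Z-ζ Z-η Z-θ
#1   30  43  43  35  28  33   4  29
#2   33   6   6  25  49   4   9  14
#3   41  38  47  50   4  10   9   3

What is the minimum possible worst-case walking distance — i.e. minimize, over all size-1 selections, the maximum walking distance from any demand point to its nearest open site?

43

Open {#1}.
  Farthest demand point is Z-β at walking distance 43 (to #1); all others are ≤ 43.
With {#2} the worst case is 49.
With {#3} the worst case is 50.
No size-1 selection achieves below 43.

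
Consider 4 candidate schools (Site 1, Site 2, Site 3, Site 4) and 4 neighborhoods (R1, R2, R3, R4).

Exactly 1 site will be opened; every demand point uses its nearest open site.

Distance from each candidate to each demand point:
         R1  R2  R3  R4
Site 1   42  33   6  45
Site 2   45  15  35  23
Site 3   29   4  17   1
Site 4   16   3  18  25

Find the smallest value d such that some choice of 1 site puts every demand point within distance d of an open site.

25

Open {Site 4}.
  Farthest demand point is R4 at distance 25 (to Site 4); all others are ≤ 25.
With {Site 3} the worst case is 29.
With {Site 1} the worst case is 45.
No size-1 selection achieves below 25.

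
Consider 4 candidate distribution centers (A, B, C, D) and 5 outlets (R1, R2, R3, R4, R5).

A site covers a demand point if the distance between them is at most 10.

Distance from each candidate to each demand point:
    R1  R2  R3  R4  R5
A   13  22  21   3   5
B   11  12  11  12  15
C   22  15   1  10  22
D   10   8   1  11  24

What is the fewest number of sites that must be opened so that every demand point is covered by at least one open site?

Coverage sets (demand points within 10 of each site):
  A: {R4, R5}
  B: {}
  C: {R3, R4}
  D: {R1, R2, R3}
No single site covers all 5 demand points.
But {A, D} covers everything, so the minimum is 2.

2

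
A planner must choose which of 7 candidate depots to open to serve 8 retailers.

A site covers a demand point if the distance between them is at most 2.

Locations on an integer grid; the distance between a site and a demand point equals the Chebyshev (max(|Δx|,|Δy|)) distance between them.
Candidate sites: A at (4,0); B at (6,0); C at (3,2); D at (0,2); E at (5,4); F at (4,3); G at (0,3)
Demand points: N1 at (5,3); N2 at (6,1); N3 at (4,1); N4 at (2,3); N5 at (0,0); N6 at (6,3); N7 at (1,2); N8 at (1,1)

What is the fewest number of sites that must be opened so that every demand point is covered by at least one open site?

Coverage sets (demand points within 2 of each site):
  A: {N2, N3}
  B: {N2, N3}
  C: {N1, N3, N4, N7, N8}
  D: {N4, N5, N7, N8}
  E: {N1, N6}
  F: {N1, N2, N3, N4, N6}
  G: {N4, N7, N8}
No single site covers all 8 demand points.
But {D, F} covers everything, so the minimum is 2.

2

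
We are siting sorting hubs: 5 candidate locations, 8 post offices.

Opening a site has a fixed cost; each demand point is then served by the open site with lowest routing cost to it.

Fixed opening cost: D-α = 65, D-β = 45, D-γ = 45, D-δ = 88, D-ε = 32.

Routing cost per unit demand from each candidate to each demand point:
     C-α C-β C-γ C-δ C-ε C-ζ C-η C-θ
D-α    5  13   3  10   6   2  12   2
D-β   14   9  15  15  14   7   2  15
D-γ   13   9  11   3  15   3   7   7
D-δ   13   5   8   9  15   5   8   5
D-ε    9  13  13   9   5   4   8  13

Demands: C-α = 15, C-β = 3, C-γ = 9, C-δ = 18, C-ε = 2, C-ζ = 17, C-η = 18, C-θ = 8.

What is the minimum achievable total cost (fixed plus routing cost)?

436

Open {D-α, D-β, D-γ}: assign each demand point to its cheapest open site.
  C-α→D-α 15×5=75, C-β→D-β 3×9=27, C-γ→D-α 9×3=27, C-δ→D-γ 18×3=54, C-ε→D-α 2×6=12, C-ζ→D-α 17×2=34, C-η→D-β 18×2=36, C-θ→D-α 8×2=16
  routing cost 281, fixed 155 → total 436.
Compare {D-α, D-β, D-γ, D-ε}: routing cost 279 + fixed 187 = 466.
Compare {D-α, D-γ}: routing cost 371 + fixed 110 = 481.
Compare {D-α, D-γ, D-ε}: routing cost 369 + fixed 142 = 511.
All other subsets cost ≥ 466. Minimum total cost: 436.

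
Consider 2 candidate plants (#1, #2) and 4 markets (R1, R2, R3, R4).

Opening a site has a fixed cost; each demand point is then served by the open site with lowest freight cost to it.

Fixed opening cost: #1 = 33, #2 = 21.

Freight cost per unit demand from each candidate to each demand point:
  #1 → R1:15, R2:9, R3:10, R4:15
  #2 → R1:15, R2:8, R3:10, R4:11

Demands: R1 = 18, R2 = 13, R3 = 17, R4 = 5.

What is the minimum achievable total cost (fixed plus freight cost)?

Open {#2}: assign each demand point to its cheapest open site.
  R1→#2 18×15=270, R2→#2 13×8=104, R3→#2 17×10=170, R4→#2 5×11=55
  freight cost 599, fixed 21 → total 620.
Compare {#1, #2}: freight cost 599 + fixed 54 = 653.
Compare {#1}: freight cost 632 + fixed 33 = 665.

620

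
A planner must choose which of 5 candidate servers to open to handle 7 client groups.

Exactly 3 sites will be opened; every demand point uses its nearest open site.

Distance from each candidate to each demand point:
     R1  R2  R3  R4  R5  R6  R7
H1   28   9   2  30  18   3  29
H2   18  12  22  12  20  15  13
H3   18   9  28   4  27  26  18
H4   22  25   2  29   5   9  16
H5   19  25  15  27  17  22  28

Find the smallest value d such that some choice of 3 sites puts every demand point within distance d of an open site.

18

Open {H1, H2, H3}.
  Farthest demand point is R1 at distance 18 (to H2); all others are ≤ 18.
With {H1, H2, H4} the worst case is 18.
With {H1, H2, H5} the worst case is 18.
No size-3 selection achieves below 18.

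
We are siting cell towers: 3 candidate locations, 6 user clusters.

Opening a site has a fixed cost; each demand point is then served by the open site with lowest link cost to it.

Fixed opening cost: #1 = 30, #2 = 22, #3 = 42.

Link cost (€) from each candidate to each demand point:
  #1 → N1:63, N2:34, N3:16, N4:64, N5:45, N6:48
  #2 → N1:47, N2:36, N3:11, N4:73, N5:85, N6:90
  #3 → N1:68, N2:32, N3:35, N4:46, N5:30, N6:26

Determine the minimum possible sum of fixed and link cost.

256

Open {#2, #3}: assign each demand point to its cheapest open site.
  N1→#2 47, N2→#3 32, N3→#2 11, N4→#3 46, N5→#3 30, N6→#3 26
  link cost 192, fixed 64 → total 256.
Compare {#3}: link cost 237 + fixed 42 = 279.
Compare {#1, #3}: link cost 213 + fixed 72 = 285.
Compare {#1, #2, #3}: link cost 192 + fixed 94 = 286.
All other subsets cost ≥ 279. Minimum total cost: 256.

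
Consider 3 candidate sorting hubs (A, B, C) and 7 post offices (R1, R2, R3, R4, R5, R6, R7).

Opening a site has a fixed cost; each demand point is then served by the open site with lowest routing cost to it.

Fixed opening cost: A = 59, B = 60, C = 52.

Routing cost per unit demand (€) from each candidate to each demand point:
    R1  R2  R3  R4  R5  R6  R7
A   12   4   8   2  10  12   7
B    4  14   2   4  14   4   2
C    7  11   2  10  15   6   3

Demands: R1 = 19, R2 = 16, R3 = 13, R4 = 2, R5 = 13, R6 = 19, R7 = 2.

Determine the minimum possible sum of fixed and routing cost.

Open {A, B}: assign each demand point to its cheapest open site.
  R1→B 19×4=76, R2→A 16×4=64, R3→B 13×2=26, R4→A 2×2=4, R5→A 13×10=130, R6→B 19×4=76, R7→B 2×2=4
  routing cost 380, fixed 119 → total 499.
Compare {A, B, C}: routing cost 380 + fixed 171 = 551.
Compare {A, C}: routing cost 477 + fixed 111 = 588.
Compare {B}: routing cost 596 + fixed 60 = 656.
All other subsets cost ≥ 551. Minimum total cost: 499.

499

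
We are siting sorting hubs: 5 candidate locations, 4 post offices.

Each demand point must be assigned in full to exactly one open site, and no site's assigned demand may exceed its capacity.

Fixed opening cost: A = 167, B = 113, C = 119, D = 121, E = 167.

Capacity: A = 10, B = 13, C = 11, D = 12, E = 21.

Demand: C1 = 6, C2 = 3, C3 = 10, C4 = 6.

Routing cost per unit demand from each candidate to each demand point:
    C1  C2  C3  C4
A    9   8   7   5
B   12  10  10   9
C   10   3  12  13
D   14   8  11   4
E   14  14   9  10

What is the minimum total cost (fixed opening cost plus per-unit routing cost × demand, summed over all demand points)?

472

Open {B, D}; cheapest assignment that respects the capacities:
  B (cap 13, load 13): C2, C3 — cost 3×10 + 10×10 = 130
  D (cap 12, load 12): C1, C4 — cost 6×14 + 6×4 = 108
  Shipping 238, fixed 234 → total 472.
  Any other capacity-feasible assignment to {B, D} ships for at least 238.
Compare {C, E}: its best feasible assignment gives total 505.
Compare {D, E}: its best feasible assignment gives total 510.
Every other set of open sites that can feasibly serve all demand totals ≥ 505 even under its best assignment. Minimum: 472.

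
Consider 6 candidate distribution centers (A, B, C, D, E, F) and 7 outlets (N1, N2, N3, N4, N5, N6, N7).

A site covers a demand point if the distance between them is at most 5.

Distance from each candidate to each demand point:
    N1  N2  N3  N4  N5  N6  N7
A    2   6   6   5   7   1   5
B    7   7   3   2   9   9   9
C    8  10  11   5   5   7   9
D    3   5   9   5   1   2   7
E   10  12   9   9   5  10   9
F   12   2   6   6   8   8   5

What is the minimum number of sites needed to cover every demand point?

3

Coverage sets (demand points within 5 of each site):
  A: {N1, N4, N6, N7}
  B: {N3, N4}
  C: {N4, N5}
  D: {N1, N2, N4, N5, N6}
  E: {N5}
  F: {N2, N7}
No 2 sites suffice: every size-2 union leaves at least one demand point uncovered.
But {A, B, D} covers everything, so the minimum is 3.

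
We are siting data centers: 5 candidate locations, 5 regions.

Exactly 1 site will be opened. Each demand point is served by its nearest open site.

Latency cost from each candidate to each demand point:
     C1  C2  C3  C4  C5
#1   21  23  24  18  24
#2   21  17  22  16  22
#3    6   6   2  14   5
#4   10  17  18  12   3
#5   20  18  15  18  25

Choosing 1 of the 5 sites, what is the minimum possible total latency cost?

33

Open {#3}.
  C1→#3 6, C2→#3 6, C3→#3 2, C4→#3 14, C5→#3 5  ⇒ total 33.
Compare {#4}: total 60.
Compare {#5}: total 96.
No size-1 selection does better; minimum is 33.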